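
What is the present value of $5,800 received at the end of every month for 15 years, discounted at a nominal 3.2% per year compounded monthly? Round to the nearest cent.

$828,286.03

i = 0.032/12 = 0.00266667 per month; n = 15·12 = 180.
Annuity factor a(180|0.00266667) = 142.807936; PV = 5800 × 142.807936 = 828,286.0299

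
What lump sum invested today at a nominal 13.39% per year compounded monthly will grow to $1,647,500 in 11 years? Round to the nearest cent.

$380,798.82

i = 0.1339/12 = 0.0111583 per month; n = 11·12 = 132.
Discount factor = (1+0.0111583)^(−132) = 0.231137; PV = 1,647,500 × 0.231137 = 380,798.8179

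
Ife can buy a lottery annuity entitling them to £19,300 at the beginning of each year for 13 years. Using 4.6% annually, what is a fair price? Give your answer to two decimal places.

£194,286.16

Annuity factor a(13|0.046) × (1+i) = 10.066641; PV = 19300 × 10.066641 = 194,286.1622
(annuity-due: payments at period start, so ×(1+i).)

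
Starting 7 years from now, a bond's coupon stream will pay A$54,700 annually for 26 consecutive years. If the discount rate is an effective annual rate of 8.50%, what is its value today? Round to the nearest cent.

Value one period before first payment (t=6): 54700 × [1 − (1+0.085)^(−26)] / 0.085 = 54700 × 10.354093 = 566,368.8807
Discount back 6 years: 566,368.8807 × (1+0.085)^(−6) = 566,368.8807 × 0.612945 = 347,153.0249

A$347,153.02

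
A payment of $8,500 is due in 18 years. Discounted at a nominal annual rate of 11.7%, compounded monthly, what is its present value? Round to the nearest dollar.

i = 0.117/12 = 0.00975 per month; n = 18·12 = 216.
Discount factor = (1+0.00975)^(−216) = 0.122972; PV = 8,500 × 0.122972 = 1,045.2611

$1,045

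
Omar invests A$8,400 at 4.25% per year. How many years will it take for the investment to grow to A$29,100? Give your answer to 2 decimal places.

29.85 years

(1+i)^n = 29100/8400 = 3.46429, so n = ln 3.46429 / ln 1.0425 = 29.8524 years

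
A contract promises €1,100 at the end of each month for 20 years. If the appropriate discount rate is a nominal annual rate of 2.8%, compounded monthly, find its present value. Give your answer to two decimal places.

€201,968.58

i = 0.028/12 = 0.00233333 per month; n = 20·12 = 240.
PV = 1100 × [1 − (1+0.00233333)^(−240)] / 0.00233333 = 1100 × 183.607802 = 201,968.5820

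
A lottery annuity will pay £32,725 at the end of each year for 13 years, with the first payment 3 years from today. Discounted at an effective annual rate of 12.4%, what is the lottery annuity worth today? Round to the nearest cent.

£163,188.75

PV at t=2 (ordinary 13-year annuity): 32725 × a(13|0.124) = 32725 × 6.300038 = 206,168.7450
PV₀ = 206,168.7450 / (1+0.124)^2 = 206,168.7450 / 1.263376 = 163,188.7459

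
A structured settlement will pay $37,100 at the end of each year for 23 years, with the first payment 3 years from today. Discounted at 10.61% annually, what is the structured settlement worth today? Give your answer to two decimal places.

$257,698.97

PV at t=2 (ordinary 23-year annuity): 37100 × a(23|0.1061) = 37100 × 8.498212 = 315,283.6599
PV₀ = 315,283.6599 / (1+0.1061)^2 = 315,283.6599 / 1.223457 = 257,698.9676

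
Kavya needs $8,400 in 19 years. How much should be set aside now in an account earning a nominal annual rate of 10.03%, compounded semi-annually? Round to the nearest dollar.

Periodic rate i = 0.1003/2 = 0.05015; n = 19 × 2 = 38 periods.
PV = 8,400 / (1 + 0.05015)^38 = 8,400 / 6.420233 = 1,308.3637

$1,308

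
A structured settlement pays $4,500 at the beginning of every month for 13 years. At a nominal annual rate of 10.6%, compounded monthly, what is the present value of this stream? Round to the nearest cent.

$383,594.10

Periodic rate i = 0.106/12 = 0.00883333; n = 13 × 12 = 156 periods.
PV = PMT · [1 − (1+i)^(−n)] / i × (1+i) = 4500 · 85.243134 = 383,594.1030
(Beginning-of-period payments → annuity-due factor ×(1+i).)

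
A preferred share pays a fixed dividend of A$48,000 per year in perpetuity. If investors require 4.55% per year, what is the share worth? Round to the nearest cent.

A$1,054,945.05

PV = PMT / i = 48000 / 0.0455 = 1,054,945.0549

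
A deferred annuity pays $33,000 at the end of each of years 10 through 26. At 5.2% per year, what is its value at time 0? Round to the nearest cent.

PV at t=9 (ordinary 17-year annuity): 33000 × a(17|0.052) = 33000 × 11.107533 = 366,548.5912
Discount back 9 years: 366,548.5912 × (1+0.052)^(−9) = 366,548.5912 × 0.633663 = 232,268.2760

$232,268.28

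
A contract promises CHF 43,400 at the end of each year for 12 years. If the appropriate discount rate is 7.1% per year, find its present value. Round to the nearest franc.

PV = PMT · [1 − (1+i)^(−n)] / i = 43400 · 7.900528 = 342,882.9200

CHF 342,883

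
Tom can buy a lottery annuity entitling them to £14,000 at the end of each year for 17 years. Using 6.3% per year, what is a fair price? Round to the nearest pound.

£143,568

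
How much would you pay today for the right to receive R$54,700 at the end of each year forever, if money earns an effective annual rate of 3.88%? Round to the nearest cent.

R$1,409,793.81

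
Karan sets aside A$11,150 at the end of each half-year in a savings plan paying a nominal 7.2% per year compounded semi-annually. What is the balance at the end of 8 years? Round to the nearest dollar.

A$235,695

Periodic rate i = 0.072/2 = 0.036; n = 8 × 2 = 16 periods.
FV = PMT · [(1+i)^n − 1] / i = 11150 · 21.138521 = 235,694.5051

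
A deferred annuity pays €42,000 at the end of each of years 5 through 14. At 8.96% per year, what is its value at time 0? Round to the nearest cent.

€191,567.78

PV at t=4 (ordinary 10-year annuity): 42000 × a(10|0.0896) = 42000 × 6.428972 = 270,016.8414
PV₀ = 270,016.8414 / (1+0.0896)^4 = 270,016.8414 / 1.409511 = 191,567.7836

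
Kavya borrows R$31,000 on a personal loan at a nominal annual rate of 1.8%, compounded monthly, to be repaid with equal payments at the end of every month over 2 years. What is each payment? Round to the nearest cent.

R$1,316.02

With 12 periods per year: i = 0.0015, n = 24.
Annuity-PV factor = 23.555791; PMT = 31000 / 23.555791 = 1,316.0246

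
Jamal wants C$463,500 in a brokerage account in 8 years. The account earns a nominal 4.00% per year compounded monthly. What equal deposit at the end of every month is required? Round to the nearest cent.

C$4,104.73

Periodic rate i = 0.04/12 = 0.00333333; n = 8 × 12 = 96 periods.
FV-annuity factor = 112.918536; PMT = 463500 / 112.918536 = 4,104.7291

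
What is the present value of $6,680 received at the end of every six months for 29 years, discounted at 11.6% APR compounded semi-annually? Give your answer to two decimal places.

$110,795.38

Periodic rate i = 0.116/2 = 0.058; n = 29 × 2 = 58 periods.
PV = 6680 × [1 − (1+0.058)^(−58)] / 0.058 = 6680 × 16.586135 = 110,795.3816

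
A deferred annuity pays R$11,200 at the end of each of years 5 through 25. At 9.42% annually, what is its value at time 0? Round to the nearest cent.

R$70,418.92

Value one period before first payment (t=4): 11200 × [1 − (1+0.0942)^(−21)] / 0.0942 = 11200 × 9.012768 = 100,943.0004
PV₀ = 100,943.0004 / (1+0.0942)^4 = 100,943.0004 / 1.433464 = 70,418.9212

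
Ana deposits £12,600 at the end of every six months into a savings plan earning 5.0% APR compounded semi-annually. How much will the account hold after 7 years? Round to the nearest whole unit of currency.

i = 0.05/2 = 0.025 per half-year; n = 7·2 = 14.
FV = PMT · [(1+i)^n − 1] / i = 12600 · 16.518953 = 208,138.8058

£208,139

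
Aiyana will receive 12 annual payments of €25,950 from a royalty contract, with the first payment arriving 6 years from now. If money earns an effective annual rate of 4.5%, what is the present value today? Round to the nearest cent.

€189,881.72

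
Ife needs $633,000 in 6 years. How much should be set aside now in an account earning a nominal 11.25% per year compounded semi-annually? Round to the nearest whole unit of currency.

Periodic rate i = 0.1125/2 = 0.05625; n = 6 × 2 = 12 periods.
Discount factor = (1+0.05625)^(−12) = 0.518560; PV = 633,000 × 0.518560 = 328,248.7240

$328,249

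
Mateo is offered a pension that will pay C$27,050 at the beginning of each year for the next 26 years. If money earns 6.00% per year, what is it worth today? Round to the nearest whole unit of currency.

C$372,840

PV = PMT · [1 − (1+i)^(−n)] / i × (1+i) = 27050 · 13.783356 = 372,839.7841
(annuity-due: payments at period start, so ×(1+i).)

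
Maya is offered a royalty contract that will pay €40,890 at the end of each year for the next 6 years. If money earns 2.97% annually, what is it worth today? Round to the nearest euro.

PV = PMT · [1 − (1+i)^(−n)] / i = 40890 · 5.422582 = 221,729.3781

€221,729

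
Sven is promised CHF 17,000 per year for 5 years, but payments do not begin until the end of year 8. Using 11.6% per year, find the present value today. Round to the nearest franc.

Value one period before first payment (t=7): 17000 × [1 − (1+0.116)^(−5)] / 0.116 = 17000 × 3.640785 = 61,893.3431
Discount back 7 years: 61,893.3431 × (1+0.116)^(−7) = 61,893.3431 × 0.463821 = 28,707.4475

CHF 28,707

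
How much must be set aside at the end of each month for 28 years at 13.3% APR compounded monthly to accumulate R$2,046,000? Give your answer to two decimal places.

R$572.79

With 12 periods per year: i = 0.0110833, n = 336.
PMT = 2.046e+06 / ( [(1+0.0110833)^336 − 1] / 0.0110833 ) = 2.046e+06 / 3572.001992 = 572.7880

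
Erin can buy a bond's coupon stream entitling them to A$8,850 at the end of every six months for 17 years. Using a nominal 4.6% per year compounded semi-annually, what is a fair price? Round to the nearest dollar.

Periodic rate i = 0.046/2 = 0.023; n = 17 × 2 = 34 periods.
PV = PMT · [1 − (1+i)^(−n)] / i = 8850 · 23.410421 = 207,182.2296

A$207,182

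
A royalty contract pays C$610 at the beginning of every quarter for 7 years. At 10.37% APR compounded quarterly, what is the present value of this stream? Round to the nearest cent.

Periodic rate i = 0.1037/4 = 0.025925; n = 7 × 4 = 28 periods.
PV = 610 × [1 − (1+0.025925)^(−28)] / 0.025925 × (1+i) = 610 × 20.246018 = 12,350.0710
(annuity-due: payments at period start, so ×(1+i).)

C$12,350.07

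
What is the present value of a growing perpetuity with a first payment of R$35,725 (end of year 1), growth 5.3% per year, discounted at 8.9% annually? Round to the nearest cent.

R$992,361.11

PV = D₁/(r − g) = 35725/(0.089 − 0.053) = 992,361.1111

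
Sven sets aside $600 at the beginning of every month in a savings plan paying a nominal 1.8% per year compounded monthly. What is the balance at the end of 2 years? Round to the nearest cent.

With 12 periods per year: i = 0.0015, n = 24.
Accumulation factor s(24|0.0015) × (1+i) = 24.455218; FV = 600 × 24.455218 = 14,673.1308
(annuity-due: payments at period start, so ×(1+i).)

$14,673.13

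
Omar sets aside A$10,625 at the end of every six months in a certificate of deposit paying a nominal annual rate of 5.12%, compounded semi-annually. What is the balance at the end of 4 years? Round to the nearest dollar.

A$93,019

With 2 periods per year: i = 0.0256, n = 8.
Accumulation factor s(8|0.0256) = 8.754699; FV = 10625 × 8.754699 = 93,018.6761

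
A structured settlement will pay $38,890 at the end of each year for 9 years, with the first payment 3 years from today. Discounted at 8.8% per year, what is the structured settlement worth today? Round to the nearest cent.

PV at t=2 (ordinary 9-year annuity): 38890 × a(9|0.088) = 38890 × 6.044302 = 235,062.9146
Discount back 2 years: 235,062.9146 × (1+0.088)^(−2) = 235,062.9146 × 0.844777 = 198,575.8023

$198,575.80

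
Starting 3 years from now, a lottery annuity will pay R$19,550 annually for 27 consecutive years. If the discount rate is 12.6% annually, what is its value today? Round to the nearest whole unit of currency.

R$117,409

PV at t=2 (ordinary 27-year annuity): 19550 × a(27|0.126) = 19550 × 7.614332 = 148,860.1933
PV₀ = 148,860.1933 / (1+0.126)^2 = 148,860.1933 / 1.267876 = 117,409.1105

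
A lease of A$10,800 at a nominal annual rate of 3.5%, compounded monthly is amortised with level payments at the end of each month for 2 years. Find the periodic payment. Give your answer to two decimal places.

A$466.59

i = 0.035/12 = 0.00291667 per month; n = 2·12 = 24.
PMT = 10800 / ( [1 − (1+0.00291667)^(−24)] / 0.00291667 ) = 10800 / 23.146690 = 466.5894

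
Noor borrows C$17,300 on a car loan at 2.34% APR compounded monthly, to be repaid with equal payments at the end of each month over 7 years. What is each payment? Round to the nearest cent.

i = 0.0234/12 = 0.00195 per month; n = 7·12 = 84.
PMT = 17300 / ( [1 − (1+0.00195)^(−84)] / 0.00195 ) = 17300 / 77.411694 = 223.4804

C$223.48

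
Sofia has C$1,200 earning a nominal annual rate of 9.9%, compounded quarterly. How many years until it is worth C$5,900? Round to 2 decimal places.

16.29 years

Periodic rate i = 0.099/4 = 0.02475.
n = ln(5900/1200) / ln(1+0.02475) = ln(4.91667) / 0.024449 = 65.1418 quarters
= 65.1418/4 years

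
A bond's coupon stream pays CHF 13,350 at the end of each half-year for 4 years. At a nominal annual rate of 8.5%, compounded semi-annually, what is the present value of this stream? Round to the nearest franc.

i = 0.085/2 = 0.0425 per half-year; n = 4·2 = 8.
PV = PMT · [1 − (1+i)^(−n)] / i = 13350 · 6.663782 = 88,961.4906

CHF 88,961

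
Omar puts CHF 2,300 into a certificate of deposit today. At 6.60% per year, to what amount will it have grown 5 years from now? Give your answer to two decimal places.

CHF 3,166.02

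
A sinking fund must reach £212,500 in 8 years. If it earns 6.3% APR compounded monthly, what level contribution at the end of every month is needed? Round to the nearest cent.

£1,708.07

i = 0.063/12 = 0.00525 per month; n = 8·12 = 96.
FV-annuity factor = 124.409226; PMT = 212500 / 124.409226 = 1,708.0727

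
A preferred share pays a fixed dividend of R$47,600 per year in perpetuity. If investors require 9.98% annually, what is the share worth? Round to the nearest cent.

R$476,953.91

PV = C/r = 47600/0.0998 = 476,953.9078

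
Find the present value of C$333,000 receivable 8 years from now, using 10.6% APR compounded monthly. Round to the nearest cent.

i = 0.106/12 = 0.00883333 per month; n = 8·12 = 96.
PV = 333,000 / (1 + 0.00883333)^96 = 333,000 / 2.326294 = 143,146.1180

C$143,146.12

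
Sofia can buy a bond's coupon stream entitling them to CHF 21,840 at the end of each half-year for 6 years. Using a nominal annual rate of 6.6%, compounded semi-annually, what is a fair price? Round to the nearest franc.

i = 0.066/2 = 0.033 per half-year; n = 6·2 = 12.
Annuity factor a(12|0.033) = 9.778076; PV = 21840 × 9.778076 = 213,553.1767

CHF 213,553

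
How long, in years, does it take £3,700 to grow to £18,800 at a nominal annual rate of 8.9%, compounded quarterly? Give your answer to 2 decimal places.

Periodic rate i = 0.089/4 = 0.02225.
n = ln(18800/3700) / ln(1+0.02225) = ln(5.08108) / 0.022006 = 73.8670 quarters
= 73.8670/4 years

18.47 years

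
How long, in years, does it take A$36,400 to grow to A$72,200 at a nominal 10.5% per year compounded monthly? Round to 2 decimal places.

6.55 years

Periodic rate i = 0.105/12 = 0.00875.
(1+i)^n = 72200/36400 = 1.98352, so n = ln 1.98352 / ln 1.00875 = 78.6129 months
= 78.6129/12 years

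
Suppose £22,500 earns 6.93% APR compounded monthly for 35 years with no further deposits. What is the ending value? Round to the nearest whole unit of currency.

i = 0.0693/12 = 0.005775 per month; n = 35·12 = 420.
FV = 22,500 × (1 + 0.005775)^420 = 252,658.4371

£252,658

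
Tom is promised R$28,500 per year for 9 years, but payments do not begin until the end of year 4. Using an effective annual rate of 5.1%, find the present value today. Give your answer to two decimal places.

Value one period before first payment (t=3): 28500 × [1 − (1+0.051)^(−9)] / 0.051 = 28500 × 7.076276 = 201,673.8705
PV₀ = 201,673.8705 / (1+0.051)^3 = 201,673.8705 / 1.160936 = 173,716.6658

R$173,716.67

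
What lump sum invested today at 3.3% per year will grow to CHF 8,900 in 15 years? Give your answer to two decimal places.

CHF 5,468.71

PV = FV·(1+i)^(−n) = 8,900 × 0.614462 = 5,468.7137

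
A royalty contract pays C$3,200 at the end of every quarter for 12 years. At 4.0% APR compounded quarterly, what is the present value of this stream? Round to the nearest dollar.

i = 0.04/4 = 0.01 per quarter; n = 12·4 = 48.
PV = PMT · [1 − (1+i)^(−n)] / i = 3200 · 37.973959 = 121,516.6704

C$121,517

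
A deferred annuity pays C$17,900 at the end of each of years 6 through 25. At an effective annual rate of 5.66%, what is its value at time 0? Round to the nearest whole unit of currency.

C$160,301

PV at t=5 (ordinary 20-year annuity): 17900 × a(20|0.0566) = 17900 × 11.793337 = 211,100.7377
Discount back 5 years: 211,100.7377 × (1+0.0566)^(−5) = 211,100.7377 × 0.759359 = 160,301.1800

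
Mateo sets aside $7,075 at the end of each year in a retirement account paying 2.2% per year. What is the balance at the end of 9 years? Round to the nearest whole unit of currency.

$69,576

FV = PMT · [(1+i)^n − 1] / i = 7075 · 9.834028 = 69,575.7453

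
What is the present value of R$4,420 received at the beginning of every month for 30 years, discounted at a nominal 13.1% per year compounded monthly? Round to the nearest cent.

Periodic rate i = 0.131/12 = 0.0109167; n = 30 × 12 = 360 periods.
PV = 4420 × [1 − (1+0.0109167)^(−360)] / 0.0109167 × (1+i) = 4420 × 90.744834 = 401,092.1681
Payments are at the start of each period, so multiply by (1+i).

R$401,092.17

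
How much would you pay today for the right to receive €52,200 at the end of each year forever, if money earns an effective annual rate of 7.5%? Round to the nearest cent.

€696,000.00

PV = C/r = 52200/0.075 = 696,000.0000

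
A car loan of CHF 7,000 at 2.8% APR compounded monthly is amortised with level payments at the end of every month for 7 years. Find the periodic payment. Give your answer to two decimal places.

CHF 91.86

i = 0.028/12 = 0.00233333 per month; n = 7·12 = 84.
PMT = 7000 / ( [1 − (1+0.00233333)^(−84)] / 0.00233333 ) = 7000 / 76.200030 = 91.8635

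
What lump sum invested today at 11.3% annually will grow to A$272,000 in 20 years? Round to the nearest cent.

PV = FV·(1+i)^(−n) = 272,000 × 0.117516 = 31,964.3309

A$31,964.33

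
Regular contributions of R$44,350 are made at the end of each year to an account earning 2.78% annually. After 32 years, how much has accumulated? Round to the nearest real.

R$2,241,081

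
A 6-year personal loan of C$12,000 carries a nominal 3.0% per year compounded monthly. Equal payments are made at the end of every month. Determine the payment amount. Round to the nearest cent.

C$182.32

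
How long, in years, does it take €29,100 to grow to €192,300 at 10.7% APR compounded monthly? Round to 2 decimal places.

Periodic rate i = 0.107/12 = 0.00891667.
(1+i)^n = 192300/29100 = 6.60825, so n = ln 6.60825 / ln 1.00892 = 212.7168 months
= 212.7168/12 years

17.73 years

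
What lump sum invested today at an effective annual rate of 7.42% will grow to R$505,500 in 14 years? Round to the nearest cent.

PV = 505,500 / (1 + 0.0742)^14 = 505,500 / 2.723906 = 185,579.1099

R$185,579.11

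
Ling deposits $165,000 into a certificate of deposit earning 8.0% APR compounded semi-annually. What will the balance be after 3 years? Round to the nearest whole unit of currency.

Periodic rate i = 0.08/2 = 0.04; n = 3 × 2 = 6 periods.
FV = PV·(1+i)^n = 165,000 × 1.265319 = 208,777.6381

$208,778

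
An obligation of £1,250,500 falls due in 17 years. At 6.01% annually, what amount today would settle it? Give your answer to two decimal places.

£463,647.06

Discount factor = (1+0.0601)^(−17) = 0.370769; PV = 1,250,500 × 0.370769 = 463,647.0591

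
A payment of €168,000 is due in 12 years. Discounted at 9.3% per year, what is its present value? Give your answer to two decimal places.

PV = 168,000 / (1 + 0.093)^12 = 168,000 / 2.906979 = 57,791.9486

€57,791.95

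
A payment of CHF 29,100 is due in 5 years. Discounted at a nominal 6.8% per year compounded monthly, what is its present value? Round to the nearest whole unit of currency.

CHF 20,732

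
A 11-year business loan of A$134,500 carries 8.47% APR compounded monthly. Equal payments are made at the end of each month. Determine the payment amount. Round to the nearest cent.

Periodic rate i = 0.0847/12 = 0.00705833; n = 11 × 12 = 132 periods.
PMT = 134500 / ( [1 − (1+0.00705833)^(−132)] / 0.00705833 ) = 134500 / 85.689531 = 1,569.6200

A$1,569.62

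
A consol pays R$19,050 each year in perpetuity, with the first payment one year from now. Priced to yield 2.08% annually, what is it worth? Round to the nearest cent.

PV = C/r = 19050/0.0208 = 915,865.3846

R$915,865.38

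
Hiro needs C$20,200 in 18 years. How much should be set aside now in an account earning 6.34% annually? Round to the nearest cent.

C$6,680.54

PV = FV·(1+i)^(−n) = 20,200 × 0.330720 = 6,680.5399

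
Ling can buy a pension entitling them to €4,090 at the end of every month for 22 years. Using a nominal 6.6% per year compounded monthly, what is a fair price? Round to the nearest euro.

€568,856

With 12 periods per year: i = 0.0055, n = 264.
Annuity factor a(264|0.0055) = 139.084577; PV = 4090 × 139.084577 = 568,855.9204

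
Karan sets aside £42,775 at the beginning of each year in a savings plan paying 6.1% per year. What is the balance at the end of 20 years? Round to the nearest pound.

Accumulation factor s(20|0.061) × (1+i) = 39.451683; FV = 42775 × 39.451683 = 1,687,545.7198
(Beginning-of-period payments → annuity-due factor ×(1+i).)

£1,687,546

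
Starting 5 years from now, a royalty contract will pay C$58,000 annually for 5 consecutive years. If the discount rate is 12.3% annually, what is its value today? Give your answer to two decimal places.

C$130,486.92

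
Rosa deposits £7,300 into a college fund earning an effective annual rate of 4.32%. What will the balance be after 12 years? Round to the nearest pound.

£12,126

FV = 7,300 × (1 + 0.0432)^12 = 12,126.4534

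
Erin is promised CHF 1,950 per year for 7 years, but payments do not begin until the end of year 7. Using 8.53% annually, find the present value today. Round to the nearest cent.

PV at t=6 (ordinary 7-year annuity): 1950 × a(7|0.0853) = 1950 × 5.113316 = 9,970.9660
Discount back 6 years: 9,970.9660 × (1+0.0853)^(−6) = 9,970.9660 × 0.611929 = 6,101.5253

CHF 6,101.53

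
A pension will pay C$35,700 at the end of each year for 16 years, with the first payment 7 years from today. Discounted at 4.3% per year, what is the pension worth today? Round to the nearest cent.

C$316,092.31

Value one period before first payment (t=6): 35700 × [1 − (1+0.043)^(−16)] / 0.043 = 35700 × 11.398601 = 406,930.0656
PV₀ = 406,930.0656 / (1+0.043)^6 = 406,930.0656 / 1.287377 = 316,092.3083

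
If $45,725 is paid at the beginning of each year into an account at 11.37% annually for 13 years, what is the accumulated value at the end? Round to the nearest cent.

$1,368,256.03

FV = 45725 × [(1+0.1137)^13 − 1] / 0.1137 × (1+i) = 45725 × 29.923587 = 1,368,256.0289
Payments are at the start of each period, so multiply by (1+i).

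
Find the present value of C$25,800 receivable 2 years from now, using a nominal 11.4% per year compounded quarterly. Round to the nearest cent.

C$20,605.60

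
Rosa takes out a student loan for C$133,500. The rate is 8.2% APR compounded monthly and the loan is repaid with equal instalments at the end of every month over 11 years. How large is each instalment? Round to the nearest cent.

C$1,538.37

i = 0.082/12 = 0.00683333 per month; n = 11·12 = 132.
Annuity-PV factor = 86.779895; PMT = 133500 / 86.779895 = 1,538.3748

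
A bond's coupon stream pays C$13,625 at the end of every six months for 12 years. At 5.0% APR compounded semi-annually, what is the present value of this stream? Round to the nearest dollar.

Periodic rate i = 0.05/2 = 0.025; n = 12 × 2 = 24 periods.
Annuity factor a(24|0.025) = 17.884986; PV = 13625 × 17.884986 = 243,682.9320

C$243,683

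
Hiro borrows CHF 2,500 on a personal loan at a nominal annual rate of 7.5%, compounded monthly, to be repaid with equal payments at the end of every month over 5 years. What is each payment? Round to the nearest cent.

With 12 periods per year: i = 0.00625, n = 60.
Annuity-PV factor = 49.905308; PMT = 2500 / 49.905308 = 50.0949

CHF 50.09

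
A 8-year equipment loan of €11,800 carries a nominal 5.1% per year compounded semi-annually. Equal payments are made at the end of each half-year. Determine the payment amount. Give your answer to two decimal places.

€907.39

i = 0.051/2 = 0.0255 per half-year; n = 8·2 = 16.
Annuity-PV factor = 13.004349; PMT = 11800 / 13.004349 = 907.3888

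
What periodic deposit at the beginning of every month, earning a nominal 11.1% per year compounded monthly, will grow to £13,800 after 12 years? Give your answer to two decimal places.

£45.74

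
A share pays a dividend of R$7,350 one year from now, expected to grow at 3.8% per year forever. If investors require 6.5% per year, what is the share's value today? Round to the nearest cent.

R$272,222.22

PV = PMT / (i − g) = 7350 / (0.065 − 0.038) = 7350 / 0.027000 = 272,222.2222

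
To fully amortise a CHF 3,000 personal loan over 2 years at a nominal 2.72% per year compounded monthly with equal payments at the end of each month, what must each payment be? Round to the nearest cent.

CHF 128.57

Periodic rate i = 0.0272/12 = 0.00226667; n = 2 × 12 = 24 periods.
PMT = 3000 / ( [1 − (1+0.00226667)^(−24)] / 0.00226667 ) = 3000 / 23.333156 = 128.5724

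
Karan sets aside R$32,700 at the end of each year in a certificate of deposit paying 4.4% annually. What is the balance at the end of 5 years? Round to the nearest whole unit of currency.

Accumulation factor s(5|0.044) = 5.459790; FV = 32700 × 5.459790 = 178,535.1221

R$178,535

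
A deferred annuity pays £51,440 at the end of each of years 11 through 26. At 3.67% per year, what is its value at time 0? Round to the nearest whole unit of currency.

£428,367

PV at t=10 (ordinary 16-year annuity): 51440 × a(16|0.0367) = 51440 × 11.941158 = 614,253.1734
PV₀ = 614,253.1734 / (1+0.0367)^10 = 614,253.1734 / 1.433940 = 428,367.4110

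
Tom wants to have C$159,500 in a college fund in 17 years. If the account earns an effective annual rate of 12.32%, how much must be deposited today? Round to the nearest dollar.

Discount factor = (1+0.1232)^(−17) = 0.138749; PV = 159,500 × 0.138749 = 22,130.4414

C$22,130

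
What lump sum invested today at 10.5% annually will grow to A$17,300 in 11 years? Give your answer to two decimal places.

A$5,768.48

PV = FV·(1+i)^(−n) = 17,300 × 0.333438 = 5,768.4754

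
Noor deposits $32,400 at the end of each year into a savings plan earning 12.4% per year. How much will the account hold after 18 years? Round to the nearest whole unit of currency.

$1,881,190

FV = 32400 × [(1+0.124)^18 − 1] / 0.124 = 32400 × 58.061433 = 1,881,190.4211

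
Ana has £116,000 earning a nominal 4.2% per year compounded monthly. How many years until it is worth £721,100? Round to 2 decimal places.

Periodic rate i = 0.042/12 = 0.0035.
(1+i)^n = 721100/116000 = 6.21638, so n = ln 6.21638 / ln 1.0035 = 522.9667 months
= 522.9667/12 years

43.58 years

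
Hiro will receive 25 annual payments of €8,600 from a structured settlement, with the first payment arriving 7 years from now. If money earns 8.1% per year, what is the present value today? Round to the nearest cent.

€57,043.10

Value one period before first payment (t=6): 8600 × [1 − (1+0.081)^(−25)] / 0.081 = 8600 × 10.584220 = 91,024.2888
Discount back 6 years: 91,024.2888 × (1+0.081)^(−6) = 91,024.2888 × 0.626680 = 57,043.1015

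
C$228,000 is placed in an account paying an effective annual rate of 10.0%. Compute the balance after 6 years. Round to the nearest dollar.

C$403,916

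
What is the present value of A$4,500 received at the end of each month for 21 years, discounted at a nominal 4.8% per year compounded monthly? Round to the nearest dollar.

A$713,607

With 12 periods per year: i = 0.004, n = 252.
PV = 4500 × [1 − (1+0.004)^(−252)] / 0.004 = 4500 × 158.579334 = 713,607.0030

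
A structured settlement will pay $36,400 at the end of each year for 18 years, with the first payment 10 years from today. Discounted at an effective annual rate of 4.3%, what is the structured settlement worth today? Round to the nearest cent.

PV at t=9 (ordinary 18-year annuity): 36400 × a(18|0.043) = 36400 × 12.356128 = 449,763.0522
PV₀ = 449,763.0522 / (1+0.043)^9 = 449,763.0522 / 1.460692 = 307,910.8550

$307,910.85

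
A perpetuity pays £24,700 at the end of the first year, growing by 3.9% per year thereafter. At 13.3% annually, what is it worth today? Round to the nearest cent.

£262,765.96

PV = D₁/(r − g) = 24700/(0.133 − 0.039) = 262,765.9574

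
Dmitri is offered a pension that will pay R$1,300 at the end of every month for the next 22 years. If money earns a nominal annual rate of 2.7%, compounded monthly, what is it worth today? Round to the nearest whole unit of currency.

R$258,565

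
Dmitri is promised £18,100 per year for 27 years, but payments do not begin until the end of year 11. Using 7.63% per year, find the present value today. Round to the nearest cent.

£98,097.93

PV at t=10 (ordinary 27-year annuity): 18100 × a(27|0.0763) = 18100 × 11.306148 = 204,641.2863
Discount back 10 years: 204,641.2863 × (1+0.0763)^(−10) = 204,641.2863 × 0.479365 = 98,097.9325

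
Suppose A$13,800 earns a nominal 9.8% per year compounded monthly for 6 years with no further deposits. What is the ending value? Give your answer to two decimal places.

Periodic rate i = 0.098/12 = 0.00816667; n = 6 × 12 = 72 periods.
FV = PV·(1+i)^n = 13,800 × 1.796090 = 24,786.0398

A$24,786.04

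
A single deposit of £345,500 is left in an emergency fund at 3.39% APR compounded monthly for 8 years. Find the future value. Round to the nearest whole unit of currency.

Periodic rate i = 0.0339/12 = 0.002825; n = 8 × 12 = 96 periods.
345,500 × (1+0.002825)^96 = 345,500 × 1.311036 = 452,962.9315

£452,963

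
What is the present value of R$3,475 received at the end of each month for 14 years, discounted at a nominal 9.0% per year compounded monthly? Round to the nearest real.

i = 0.09/12 = 0.0075 per month; n = 14·12 = 168.
PV = PMT · [1 − (1+i)^(−n)] / i = 3475 · 95.334564 = 331,287.6109

R$331,288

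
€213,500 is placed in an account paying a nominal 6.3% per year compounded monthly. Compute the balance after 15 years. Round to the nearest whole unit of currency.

€547,939

i = 0.063/12 = 0.00525 per month; n = 15·12 = 180.
FV = PV·(1+i)^n = 213,500 × 2.566461 = 547,939.4871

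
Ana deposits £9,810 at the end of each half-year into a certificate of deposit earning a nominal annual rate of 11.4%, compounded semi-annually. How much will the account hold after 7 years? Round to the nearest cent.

£201,870.95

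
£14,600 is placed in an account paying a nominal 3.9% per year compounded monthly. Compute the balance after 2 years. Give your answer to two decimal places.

£15,782.39

i = 0.039/12 = 0.00325 per month; n = 2·12 = 24.
FV = PV·(1+i)^n = 14,600 × 1.080986 = 15,782.3946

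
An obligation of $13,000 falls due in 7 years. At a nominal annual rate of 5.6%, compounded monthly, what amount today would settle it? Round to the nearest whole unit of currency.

$8,792

With 12 periods per year: i = 0.00466667, n = 84.
PV = FV·(1+i)^(−n) = 13,000 × 0.676321 = 8,792.1668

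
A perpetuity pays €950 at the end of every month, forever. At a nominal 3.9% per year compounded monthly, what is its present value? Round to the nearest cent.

€292,307.69

Periodic rate i = 0.039/12 = 0.00325.
PV = C/r = 950/0.00325 = 292,307.6923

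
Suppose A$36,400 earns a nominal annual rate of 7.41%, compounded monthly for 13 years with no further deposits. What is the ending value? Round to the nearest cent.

A$95,097.89

With 12 periods per year: i = 0.006175, n = 156.
FV = 36,400 × (1 + 0.006175)^156 = 95,097.8892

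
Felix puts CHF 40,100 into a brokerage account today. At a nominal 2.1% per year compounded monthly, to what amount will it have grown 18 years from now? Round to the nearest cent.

With 12 periods per year: i = 0.00175, n = 216.
FV = PV·(1+i)^n = 40,100 × 1.458881 = 58,501.1241

CHF 58,501.12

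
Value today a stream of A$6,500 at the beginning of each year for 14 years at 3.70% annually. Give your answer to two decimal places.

PV = 6500 × [1 − (1+0.037)^(−14)] / 0.037 × (1+i) = 6500 × 11.174135 = 72,631.8764
Payments are at the start of each period, so multiply by (1+i).

A$72,631.88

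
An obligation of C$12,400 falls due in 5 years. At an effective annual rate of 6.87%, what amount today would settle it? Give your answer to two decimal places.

C$8,894.93

PV = 12,400 / (1 + 0.0687)^5 = 12,400 / 1.394052 = 8,894.9321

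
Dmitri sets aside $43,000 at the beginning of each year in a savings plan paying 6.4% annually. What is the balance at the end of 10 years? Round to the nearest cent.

$614,496.58

FV = 43000 × [(1+0.064)^10 − 1] / 0.064 × (1+i) = 43000 × 14.290618 = 614,496.5775
Payments are at the start of each period, so multiply by (1+i).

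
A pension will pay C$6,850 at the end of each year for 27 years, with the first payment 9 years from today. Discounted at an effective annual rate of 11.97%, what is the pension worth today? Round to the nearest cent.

PV at t=8 (ordinary 27-year annuity): 6850 × a(27|0.1197) = 6850 × 7.959616 = 54,523.3678
PV₀ = 54,523.3678 / (1+0.1197)^8 = 54,523.3678 / 2.470663 = 22,068.3187

C$22,068.32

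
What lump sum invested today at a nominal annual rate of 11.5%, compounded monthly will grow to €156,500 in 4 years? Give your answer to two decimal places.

€99,012.51

i = 0.115/12 = 0.00958333 per month; n = 4·12 = 48.
PV = FV·(1+i)^(−n) = 156,500 × 0.632668 = 99,012.5089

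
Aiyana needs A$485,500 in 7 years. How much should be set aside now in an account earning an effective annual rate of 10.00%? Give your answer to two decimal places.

Discount factor = (1+0.1)^(−7) = 0.513158; PV = 485,500 × 0.513158 = 249,138.2664

A$249,138.27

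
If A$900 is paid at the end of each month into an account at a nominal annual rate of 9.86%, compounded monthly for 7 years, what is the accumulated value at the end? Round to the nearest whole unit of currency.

With 12 periods per year: i = 0.00821667, n = 84.
FV = 900 × [(1+0.00821667)^84 − 1] / 0.00821667 = 900 × 120.304085 = 108,273.6769

A$108,274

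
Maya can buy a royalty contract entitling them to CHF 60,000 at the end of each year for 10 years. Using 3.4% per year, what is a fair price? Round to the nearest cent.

CHF 501,520.92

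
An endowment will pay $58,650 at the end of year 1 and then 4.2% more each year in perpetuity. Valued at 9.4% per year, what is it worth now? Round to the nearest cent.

PV = D₁/(r − g) = 58650/(0.094 − 0.042) = 1,127,884.6154

$1,127,884.62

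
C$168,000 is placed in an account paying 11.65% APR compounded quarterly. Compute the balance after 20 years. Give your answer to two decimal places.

C$1,670,165.68

i = 0.1165/4 = 0.029125 per quarter; n = 20·4 = 80.
168,000 × (1+0.029125)^80 = 168,000 × 9.941462 = 1,670,165.6804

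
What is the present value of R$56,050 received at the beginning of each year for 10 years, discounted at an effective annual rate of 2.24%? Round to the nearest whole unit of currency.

Annuity factor a(10|0.0224) × (1+i) = 9.069535; PV = 56050 × 9.069535 = 508,347.4226
(Beginning-of-period payments → annuity-due factor ×(1+i).)

R$508,347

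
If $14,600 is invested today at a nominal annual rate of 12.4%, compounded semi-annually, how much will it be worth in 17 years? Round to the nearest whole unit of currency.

$112,872

With 2 periods per year: i = 0.062, n = 34.
FV = PV·(1+i)^n = 14,600 × 7.730963 = 112,872.0532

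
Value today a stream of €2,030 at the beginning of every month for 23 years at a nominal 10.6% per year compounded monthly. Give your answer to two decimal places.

€211,375.46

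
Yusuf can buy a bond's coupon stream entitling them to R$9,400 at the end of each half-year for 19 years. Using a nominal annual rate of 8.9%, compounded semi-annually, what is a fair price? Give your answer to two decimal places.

R$170,848.46

With 2 periods per year: i = 0.0445, n = 38.
PV = 9400 × [1 − (1+0.0445)^(−38)] / 0.0445 = 9400 × 18.175368 = 170,848.4562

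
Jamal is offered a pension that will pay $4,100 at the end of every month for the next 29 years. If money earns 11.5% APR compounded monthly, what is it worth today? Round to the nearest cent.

$412,345.36

With 12 periods per year: i = 0.00958333, n = 348.
PV = PMT · [1 − (1+i)^(−n)] / i = 4100 · 100.572040 = 412,345.3633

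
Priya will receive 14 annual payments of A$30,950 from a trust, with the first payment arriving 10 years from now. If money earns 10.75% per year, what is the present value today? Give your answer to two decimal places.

A$87,356.43

Value one period before first payment (t=9): 30950 × [1 − (1+0.1075)^(−14)] / 0.1075 = 30950 × 7.075023 = 218,971.9576
PV₀ = 218,971.9576 / (1+0.1075)^9 = 218,971.9576 / 2.506650 = 87,356.4319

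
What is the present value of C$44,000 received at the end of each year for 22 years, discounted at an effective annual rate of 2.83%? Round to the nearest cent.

C$713,317.34

PV = PMT · [1 − (1+i)^(−n)] / i = 44000 · 16.211758 = 713,317.3372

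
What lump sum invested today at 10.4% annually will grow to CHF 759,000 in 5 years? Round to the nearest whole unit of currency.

CHF 462,803

PV = FV·(1+i)^(−n) = 759,000 × 0.609754 = 462,803.2594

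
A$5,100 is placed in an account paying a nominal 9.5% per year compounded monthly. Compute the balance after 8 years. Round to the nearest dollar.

i = 0.095/12 = 0.00791667 per month; n = 8·12 = 96.
FV = PV·(1+i)^n = 5,100 × 2.131887 = 10,872.6231

A$10,873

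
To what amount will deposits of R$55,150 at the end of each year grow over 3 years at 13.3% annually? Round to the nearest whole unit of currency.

R$188,430

FV = PMT · [(1+i)^n − 1] / i = 55150 · 3.416689 = 188,430.3984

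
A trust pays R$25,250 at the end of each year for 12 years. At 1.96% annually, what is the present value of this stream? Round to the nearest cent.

R$267,684.52

PV = PMT · [1 − (1+i)^(−n)] / i = 25250 · 10.601367 = 267,684.5161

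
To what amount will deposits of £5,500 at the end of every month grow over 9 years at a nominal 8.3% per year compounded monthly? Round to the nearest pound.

Periodic rate i = 0.083/12 = 0.00691667; n = 9 × 12 = 108 periods.
Accumulation factor s(108|0.00691667) = 159.793431; FV = 5500 × 159.793431 = 878,863.8696

£878,864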